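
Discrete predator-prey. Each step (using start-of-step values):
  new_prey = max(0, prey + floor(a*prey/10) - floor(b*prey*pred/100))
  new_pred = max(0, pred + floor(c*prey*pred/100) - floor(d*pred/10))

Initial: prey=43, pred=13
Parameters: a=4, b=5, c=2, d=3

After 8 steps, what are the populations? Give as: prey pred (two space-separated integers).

Step 1: prey: 43+17-27=33; pred: 13+11-3=21
Step 2: prey: 33+13-34=12; pred: 21+13-6=28
Step 3: prey: 12+4-16=0; pred: 28+6-8=26
Step 4: prey: 0+0-0=0; pred: 26+0-7=19
Step 5: prey: 0+0-0=0; pred: 19+0-5=14
Step 6: prey: 0+0-0=0; pred: 14+0-4=10
Step 7: prey: 0+0-0=0; pred: 10+0-3=7
Step 8: prey: 0+0-0=0; pred: 7+0-2=5

Answer: 0 5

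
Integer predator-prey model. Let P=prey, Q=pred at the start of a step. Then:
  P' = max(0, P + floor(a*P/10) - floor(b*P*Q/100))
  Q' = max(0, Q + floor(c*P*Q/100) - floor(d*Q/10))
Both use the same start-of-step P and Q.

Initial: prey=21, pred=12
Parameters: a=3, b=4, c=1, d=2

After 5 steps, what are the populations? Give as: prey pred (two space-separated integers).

Step 1: prey: 21+6-10=17; pred: 12+2-2=12
Step 2: prey: 17+5-8=14; pred: 12+2-2=12
Step 3: prey: 14+4-6=12; pred: 12+1-2=11
Step 4: prey: 12+3-5=10; pred: 11+1-2=10
Step 5: prey: 10+3-4=9; pred: 10+1-2=9

Answer: 9 9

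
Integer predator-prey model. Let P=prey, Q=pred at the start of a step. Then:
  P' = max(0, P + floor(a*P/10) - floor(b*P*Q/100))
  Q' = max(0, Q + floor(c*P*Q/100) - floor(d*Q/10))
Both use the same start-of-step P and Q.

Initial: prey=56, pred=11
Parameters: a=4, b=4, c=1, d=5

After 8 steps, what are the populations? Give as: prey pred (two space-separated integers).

Answer: 45 7

Derivation:
Step 1: prey: 56+22-24=54; pred: 11+6-5=12
Step 2: prey: 54+21-25=50; pred: 12+6-6=12
Step 3: prey: 50+20-24=46; pred: 12+6-6=12
Step 4: prey: 46+18-22=42; pred: 12+5-6=11
Step 5: prey: 42+16-18=40; pred: 11+4-5=10
Step 6: prey: 40+16-16=40; pred: 10+4-5=9
Step 7: prey: 40+16-14=42; pred: 9+3-4=8
Step 8: prey: 42+16-13=45; pred: 8+3-4=7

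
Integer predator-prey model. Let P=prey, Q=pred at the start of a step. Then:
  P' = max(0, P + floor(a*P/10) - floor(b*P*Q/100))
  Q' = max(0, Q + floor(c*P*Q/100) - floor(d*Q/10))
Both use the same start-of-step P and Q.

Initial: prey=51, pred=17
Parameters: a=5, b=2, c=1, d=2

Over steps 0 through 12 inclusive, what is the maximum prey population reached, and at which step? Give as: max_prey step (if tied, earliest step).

Answer: 63 2

Derivation:
Step 1: prey: 51+25-17=59; pred: 17+8-3=22
Step 2: prey: 59+29-25=63; pred: 22+12-4=30
Step 3: prey: 63+31-37=57; pred: 30+18-6=42
Step 4: prey: 57+28-47=38; pred: 42+23-8=57
Step 5: prey: 38+19-43=14; pred: 57+21-11=67
Step 6: prey: 14+7-18=3; pred: 67+9-13=63
Step 7: prey: 3+1-3=1; pred: 63+1-12=52
Step 8: prey: 1+0-1=0; pred: 52+0-10=42
Step 9: prey: 0+0-0=0; pred: 42+0-8=34
Step 10: prey: 0+0-0=0; pred: 34+0-6=28
Step 11: prey: 0+0-0=0; pred: 28+0-5=23
Step 12: prey: 0+0-0=0; pred: 23+0-4=19
Max prey = 63 at step 2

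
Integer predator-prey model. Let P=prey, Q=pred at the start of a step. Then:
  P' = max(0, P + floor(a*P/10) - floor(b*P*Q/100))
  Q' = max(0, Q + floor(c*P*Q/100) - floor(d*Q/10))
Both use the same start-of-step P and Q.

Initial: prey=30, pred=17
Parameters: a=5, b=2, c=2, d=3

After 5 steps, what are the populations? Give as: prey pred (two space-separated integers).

Answer: 6 66

Derivation:
Step 1: prey: 30+15-10=35; pred: 17+10-5=22
Step 2: prey: 35+17-15=37; pred: 22+15-6=31
Step 3: prey: 37+18-22=33; pred: 31+22-9=44
Step 4: prey: 33+16-29=20; pred: 44+29-13=60
Step 5: prey: 20+10-24=6; pred: 60+24-18=66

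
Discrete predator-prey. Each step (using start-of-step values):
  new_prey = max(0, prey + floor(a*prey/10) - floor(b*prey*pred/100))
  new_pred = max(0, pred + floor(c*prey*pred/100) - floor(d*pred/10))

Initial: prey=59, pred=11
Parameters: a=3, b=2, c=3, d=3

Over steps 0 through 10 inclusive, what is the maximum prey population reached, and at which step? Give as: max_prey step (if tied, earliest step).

Step 1: prey: 59+17-12=64; pred: 11+19-3=27
Step 2: prey: 64+19-34=49; pred: 27+51-8=70
Step 3: prey: 49+14-68=0; pred: 70+102-21=151
Step 4: prey: 0+0-0=0; pred: 151+0-45=106
Step 5: prey: 0+0-0=0; pred: 106+0-31=75
Step 6: prey: 0+0-0=0; pred: 75+0-22=53
Step 7: prey: 0+0-0=0; pred: 53+0-15=38
Step 8: prey: 0+0-0=0; pred: 38+0-11=27
Step 9: prey: 0+0-0=0; pred: 27+0-8=19
Step 10: prey: 0+0-0=0; pred: 19+0-5=14
Max prey = 64 at step 1

Answer: 64 1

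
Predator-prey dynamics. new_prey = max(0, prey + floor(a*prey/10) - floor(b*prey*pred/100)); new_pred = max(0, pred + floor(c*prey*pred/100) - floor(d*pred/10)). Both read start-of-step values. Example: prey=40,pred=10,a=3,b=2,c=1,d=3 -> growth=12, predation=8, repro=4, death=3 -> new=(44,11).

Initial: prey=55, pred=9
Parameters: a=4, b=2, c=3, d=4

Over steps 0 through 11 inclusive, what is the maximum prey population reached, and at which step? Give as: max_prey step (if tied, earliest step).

Answer: 68 1

Derivation:
Step 1: prey: 55+22-9=68; pred: 9+14-3=20
Step 2: prey: 68+27-27=68; pred: 20+40-8=52
Step 3: prey: 68+27-70=25; pred: 52+106-20=138
Step 4: prey: 25+10-69=0; pred: 138+103-55=186
Step 5: prey: 0+0-0=0; pred: 186+0-74=112
Step 6: prey: 0+0-0=0; pred: 112+0-44=68
Step 7: prey: 0+0-0=0; pred: 68+0-27=41
Step 8: prey: 0+0-0=0; pred: 41+0-16=25
Step 9: prey: 0+0-0=0; pred: 25+0-10=15
Step 10: prey: 0+0-0=0; pred: 15+0-6=9
Step 11: prey: 0+0-0=0; pred: 9+0-3=6
Max prey = 68 at step 1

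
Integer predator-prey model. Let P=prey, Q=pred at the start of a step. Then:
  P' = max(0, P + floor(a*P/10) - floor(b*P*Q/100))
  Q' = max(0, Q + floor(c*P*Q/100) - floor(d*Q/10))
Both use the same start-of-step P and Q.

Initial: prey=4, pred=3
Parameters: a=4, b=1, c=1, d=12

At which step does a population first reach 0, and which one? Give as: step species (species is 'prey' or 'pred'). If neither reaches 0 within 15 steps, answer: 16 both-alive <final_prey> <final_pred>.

Step 1: prey: 4+1-0=5; pred: 3+0-3=0
First extinction: pred at step 1

Answer: 1 pred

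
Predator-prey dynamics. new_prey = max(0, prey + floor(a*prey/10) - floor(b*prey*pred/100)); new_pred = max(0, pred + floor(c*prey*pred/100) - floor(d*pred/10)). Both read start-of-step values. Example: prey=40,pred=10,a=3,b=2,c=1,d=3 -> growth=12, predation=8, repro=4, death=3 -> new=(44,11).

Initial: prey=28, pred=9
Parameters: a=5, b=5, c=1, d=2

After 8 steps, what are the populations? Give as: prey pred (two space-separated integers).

Step 1: prey: 28+14-12=30; pred: 9+2-1=10
Step 2: prey: 30+15-15=30; pred: 10+3-2=11
Step 3: prey: 30+15-16=29; pred: 11+3-2=12
Step 4: prey: 29+14-17=26; pred: 12+3-2=13
Step 5: prey: 26+13-16=23; pred: 13+3-2=14
Step 6: prey: 23+11-16=18; pred: 14+3-2=15
Step 7: prey: 18+9-13=14; pred: 15+2-3=14
Step 8: prey: 14+7-9=12; pred: 14+1-2=13

Answer: 12 13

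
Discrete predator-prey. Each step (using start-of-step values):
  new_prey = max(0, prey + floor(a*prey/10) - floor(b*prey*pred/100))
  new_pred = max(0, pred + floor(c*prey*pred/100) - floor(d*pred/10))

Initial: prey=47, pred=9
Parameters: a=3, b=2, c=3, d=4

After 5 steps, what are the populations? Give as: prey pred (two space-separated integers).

Answer: 0 66

Derivation:
Step 1: prey: 47+14-8=53; pred: 9+12-3=18
Step 2: prey: 53+15-19=49; pred: 18+28-7=39
Step 3: prey: 49+14-38=25; pred: 39+57-15=81
Step 4: prey: 25+7-40=0; pred: 81+60-32=109
Step 5: prey: 0+0-0=0; pred: 109+0-43=66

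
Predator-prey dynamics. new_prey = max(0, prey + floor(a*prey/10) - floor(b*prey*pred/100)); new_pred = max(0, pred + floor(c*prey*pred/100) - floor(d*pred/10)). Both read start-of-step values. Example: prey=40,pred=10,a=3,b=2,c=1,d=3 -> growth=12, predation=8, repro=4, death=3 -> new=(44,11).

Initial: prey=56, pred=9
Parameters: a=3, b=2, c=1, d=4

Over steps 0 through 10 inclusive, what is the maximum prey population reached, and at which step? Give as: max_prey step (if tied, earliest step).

Answer: 70 3

Derivation:
Step 1: prey: 56+16-10=62; pred: 9+5-3=11
Step 2: prey: 62+18-13=67; pred: 11+6-4=13
Step 3: prey: 67+20-17=70; pred: 13+8-5=16
Step 4: prey: 70+21-22=69; pred: 16+11-6=21
Step 5: prey: 69+20-28=61; pred: 21+14-8=27
Step 6: prey: 61+18-32=47; pred: 27+16-10=33
Step 7: prey: 47+14-31=30; pred: 33+15-13=35
Step 8: prey: 30+9-21=18; pred: 35+10-14=31
Step 9: prey: 18+5-11=12; pred: 31+5-12=24
Step 10: prey: 12+3-5=10; pred: 24+2-9=17
Max prey = 70 at step 3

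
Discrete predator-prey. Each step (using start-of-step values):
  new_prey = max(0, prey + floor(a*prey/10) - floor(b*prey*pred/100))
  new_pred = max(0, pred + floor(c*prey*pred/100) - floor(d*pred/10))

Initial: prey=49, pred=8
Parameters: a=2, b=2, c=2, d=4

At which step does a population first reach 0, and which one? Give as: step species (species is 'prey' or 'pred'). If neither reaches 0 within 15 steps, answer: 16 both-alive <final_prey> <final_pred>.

Step 1: prey: 49+9-7=51; pred: 8+7-3=12
Step 2: prey: 51+10-12=49; pred: 12+12-4=20
Step 3: prey: 49+9-19=39; pred: 20+19-8=31
Step 4: prey: 39+7-24=22; pred: 31+24-12=43
Step 5: prey: 22+4-18=8; pred: 43+18-17=44
Step 6: prey: 8+1-7=2; pred: 44+7-17=34
Step 7: prey: 2+0-1=1; pred: 34+1-13=22
Step 8: prey: 1+0-0=1; pred: 22+0-8=14
Step 9: prey: 1+0-0=1; pred: 14+0-5=9
Step 10: prey: 1+0-0=1; pred: 9+0-3=6
Step 11: prey: 1+0-0=1; pred: 6+0-2=4
Step 12: prey: 1+0-0=1; pred: 4+0-1=3
Step 13: prey: 1+0-0=1; pred: 3+0-1=2
Step 14: prey: 1+0-0=1; pred: 2+0-0=2
Steps 15-15: state stable at prey=1, pred=2 (no change)
No extinction within 15 steps

Answer: 16 both-alive 1 2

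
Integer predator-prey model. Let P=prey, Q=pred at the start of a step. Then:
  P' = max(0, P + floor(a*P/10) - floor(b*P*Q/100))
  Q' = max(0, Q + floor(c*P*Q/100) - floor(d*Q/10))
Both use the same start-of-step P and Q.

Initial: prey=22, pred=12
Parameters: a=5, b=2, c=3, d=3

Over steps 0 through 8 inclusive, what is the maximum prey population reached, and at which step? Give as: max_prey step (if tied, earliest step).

Answer: 34 2

Derivation:
Step 1: prey: 22+11-5=28; pred: 12+7-3=16
Step 2: prey: 28+14-8=34; pred: 16+13-4=25
Step 3: prey: 34+17-17=34; pred: 25+25-7=43
Step 4: prey: 34+17-29=22; pred: 43+43-12=74
Step 5: prey: 22+11-32=1; pred: 74+48-22=100
Step 6: prey: 1+0-2=0; pred: 100+3-30=73
Step 7: prey: 0+0-0=0; pred: 73+0-21=52
Step 8: prey: 0+0-0=0; pred: 52+0-15=37
Max prey = 34 at step 2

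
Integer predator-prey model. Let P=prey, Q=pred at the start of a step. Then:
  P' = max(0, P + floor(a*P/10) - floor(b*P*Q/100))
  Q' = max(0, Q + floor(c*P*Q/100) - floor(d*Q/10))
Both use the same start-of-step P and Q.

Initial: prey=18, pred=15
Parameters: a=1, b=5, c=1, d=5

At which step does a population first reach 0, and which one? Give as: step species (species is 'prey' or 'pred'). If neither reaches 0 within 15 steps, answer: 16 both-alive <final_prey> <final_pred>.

Answer: 16 both-alive 3 1

Derivation:
Step 1: prey: 18+1-13=6; pred: 15+2-7=10
Step 2: prey: 6+0-3=3; pred: 10+0-5=5
Step 3: prey: 3+0-0=3; pred: 5+0-2=3
Step 4: prey: 3+0-0=3; pred: 3+0-1=2
Step 5: prey: 3+0-0=3; pred: 2+0-1=1
Step 6: prey: 3+0-0=3; pred: 1+0-0=1
Steps 7-15: state stable at prey=3, pred=1 (no change)
No extinction within 15 steps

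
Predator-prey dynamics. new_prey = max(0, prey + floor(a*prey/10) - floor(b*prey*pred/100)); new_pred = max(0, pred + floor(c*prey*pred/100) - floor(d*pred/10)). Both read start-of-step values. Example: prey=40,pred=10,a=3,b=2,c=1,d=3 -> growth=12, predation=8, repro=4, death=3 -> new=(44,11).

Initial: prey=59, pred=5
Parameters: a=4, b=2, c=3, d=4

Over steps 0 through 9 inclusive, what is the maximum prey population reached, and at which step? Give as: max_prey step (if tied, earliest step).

Answer: 91 2

Derivation:
Step 1: prey: 59+23-5=77; pred: 5+8-2=11
Step 2: prey: 77+30-16=91; pred: 11+25-4=32
Step 3: prey: 91+36-58=69; pred: 32+87-12=107
Step 4: prey: 69+27-147=0; pred: 107+221-42=286
Step 5: prey: 0+0-0=0; pred: 286+0-114=172
Step 6: prey: 0+0-0=0; pred: 172+0-68=104
Step 7: prey: 0+0-0=0; pred: 104+0-41=63
Step 8: prey: 0+0-0=0; pred: 63+0-25=38
Step 9: prey: 0+0-0=0; pred: 38+0-15=23
Max prey = 91 at step 2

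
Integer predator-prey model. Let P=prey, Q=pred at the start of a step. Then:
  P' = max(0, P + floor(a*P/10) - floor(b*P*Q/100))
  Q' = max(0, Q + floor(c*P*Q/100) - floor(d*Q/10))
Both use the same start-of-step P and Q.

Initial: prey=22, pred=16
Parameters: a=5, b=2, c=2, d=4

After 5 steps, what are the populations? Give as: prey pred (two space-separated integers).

Answer: 33 39

Derivation:
Step 1: prey: 22+11-7=26; pred: 16+7-6=17
Step 2: prey: 26+13-8=31; pred: 17+8-6=19
Step 3: prey: 31+15-11=35; pred: 19+11-7=23
Step 4: prey: 35+17-16=36; pred: 23+16-9=30
Step 5: prey: 36+18-21=33; pred: 30+21-12=39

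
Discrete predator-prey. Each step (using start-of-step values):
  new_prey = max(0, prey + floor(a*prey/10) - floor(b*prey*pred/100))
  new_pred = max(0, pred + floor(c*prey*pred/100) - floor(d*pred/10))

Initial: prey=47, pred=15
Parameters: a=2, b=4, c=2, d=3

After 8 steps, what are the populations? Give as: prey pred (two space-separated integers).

Answer: 0 5

Derivation:
Step 1: prey: 47+9-28=28; pred: 15+14-4=25
Step 2: prey: 28+5-28=5; pred: 25+14-7=32
Step 3: prey: 5+1-6=0; pred: 32+3-9=26
Step 4: prey: 0+0-0=0; pred: 26+0-7=19
Step 5: prey: 0+0-0=0; pred: 19+0-5=14
Step 6: prey: 0+0-0=0; pred: 14+0-4=10
Step 7: prey: 0+0-0=0; pred: 10+0-3=7
Step 8: prey: 0+0-0=0; pred: 7+0-2=5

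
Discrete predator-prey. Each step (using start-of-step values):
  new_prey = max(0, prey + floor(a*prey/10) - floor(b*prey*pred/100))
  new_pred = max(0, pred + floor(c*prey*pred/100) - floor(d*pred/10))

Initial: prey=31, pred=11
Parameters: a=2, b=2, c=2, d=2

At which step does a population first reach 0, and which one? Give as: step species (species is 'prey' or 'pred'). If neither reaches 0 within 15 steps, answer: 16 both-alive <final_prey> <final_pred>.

Answer: 16 both-alive 1 7

Derivation:
Step 1: prey: 31+6-6=31; pred: 11+6-2=15
Step 2: prey: 31+6-9=28; pred: 15+9-3=21
Step 3: prey: 28+5-11=22; pred: 21+11-4=28
Step 4: prey: 22+4-12=14; pred: 28+12-5=35
Step 5: prey: 14+2-9=7; pred: 35+9-7=37
Step 6: prey: 7+1-5=3; pred: 37+5-7=35
Step 7: prey: 3+0-2=1; pred: 35+2-7=30
Step 8: prey: 1+0-0=1; pred: 30+0-6=24
Step 9: prey: 1+0-0=1; pred: 24+0-4=20
Step 10: prey: 1+0-0=1; pred: 20+0-4=16
Step 11: prey: 1+0-0=1; pred: 16+0-3=13
Step 12: prey: 1+0-0=1; pred: 13+0-2=11
Step 13: prey: 1+0-0=1; pred: 11+0-2=9
Step 14: prey: 1+0-0=1; pred: 9+0-1=8
Step 15: prey: 1+0-0=1; pred: 8+0-1=7
No extinction within 15 steps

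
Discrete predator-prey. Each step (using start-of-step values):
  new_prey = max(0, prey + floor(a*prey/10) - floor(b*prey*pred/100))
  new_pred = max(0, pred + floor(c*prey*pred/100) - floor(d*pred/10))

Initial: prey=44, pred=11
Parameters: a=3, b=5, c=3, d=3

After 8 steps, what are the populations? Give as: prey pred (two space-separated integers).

Step 1: prey: 44+13-24=33; pred: 11+14-3=22
Step 2: prey: 33+9-36=6; pred: 22+21-6=37
Step 3: prey: 6+1-11=0; pred: 37+6-11=32
Step 4: prey: 0+0-0=0; pred: 32+0-9=23
Step 5: prey: 0+0-0=0; pred: 23+0-6=17
Step 6: prey: 0+0-0=0; pred: 17+0-5=12
Step 7: prey: 0+0-0=0; pred: 12+0-3=9
Step 8: prey: 0+0-0=0; pred: 9+0-2=7

Answer: 0 7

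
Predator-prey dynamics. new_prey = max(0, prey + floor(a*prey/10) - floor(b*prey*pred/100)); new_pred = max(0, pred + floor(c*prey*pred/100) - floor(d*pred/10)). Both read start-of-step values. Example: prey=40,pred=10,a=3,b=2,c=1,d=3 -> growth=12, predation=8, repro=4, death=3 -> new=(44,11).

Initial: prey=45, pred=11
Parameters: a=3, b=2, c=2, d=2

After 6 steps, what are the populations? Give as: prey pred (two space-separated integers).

Answer: 0 57

Derivation:
Step 1: prey: 45+13-9=49; pred: 11+9-2=18
Step 2: prey: 49+14-17=46; pred: 18+17-3=32
Step 3: prey: 46+13-29=30; pred: 32+29-6=55
Step 4: prey: 30+9-33=6; pred: 55+33-11=77
Step 5: prey: 6+1-9=0; pred: 77+9-15=71
Step 6: prey: 0+0-0=0; pred: 71+0-14=57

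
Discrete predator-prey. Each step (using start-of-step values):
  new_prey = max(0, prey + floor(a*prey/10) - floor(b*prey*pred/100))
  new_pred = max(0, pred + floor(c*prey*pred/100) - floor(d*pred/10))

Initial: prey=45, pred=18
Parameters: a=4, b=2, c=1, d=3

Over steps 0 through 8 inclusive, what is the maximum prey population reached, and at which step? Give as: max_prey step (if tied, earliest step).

Step 1: prey: 45+18-16=47; pred: 18+8-5=21
Step 2: prey: 47+18-19=46; pred: 21+9-6=24
Step 3: prey: 46+18-22=42; pred: 24+11-7=28
Step 4: prey: 42+16-23=35; pred: 28+11-8=31
Step 5: prey: 35+14-21=28; pred: 31+10-9=32
Step 6: prey: 28+11-17=22; pred: 32+8-9=31
Step 7: prey: 22+8-13=17; pred: 31+6-9=28
Step 8: prey: 17+6-9=14; pred: 28+4-8=24
Max prey = 47 at step 1

Answer: 47 1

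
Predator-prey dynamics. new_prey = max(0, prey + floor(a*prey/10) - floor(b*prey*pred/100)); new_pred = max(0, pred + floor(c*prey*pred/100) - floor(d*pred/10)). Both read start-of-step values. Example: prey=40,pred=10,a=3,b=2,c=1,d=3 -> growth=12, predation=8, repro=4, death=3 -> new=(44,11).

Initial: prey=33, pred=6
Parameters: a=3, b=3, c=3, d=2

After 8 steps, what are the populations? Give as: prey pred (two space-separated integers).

Step 1: prey: 33+9-5=37; pred: 6+5-1=10
Step 2: prey: 37+11-11=37; pred: 10+11-2=19
Step 3: prey: 37+11-21=27; pred: 19+21-3=37
Step 4: prey: 27+8-29=6; pred: 37+29-7=59
Step 5: prey: 6+1-10=0; pred: 59+10-11=58
Step 6: prey: 0+0-0=0; pred: 58+0-11=47
Step 7: prey: 0+0-0=0; pred: 47+0-9=38
Step 8: prey: 0+0-0=0; pred: 38+0-7=31

Answer: 0 31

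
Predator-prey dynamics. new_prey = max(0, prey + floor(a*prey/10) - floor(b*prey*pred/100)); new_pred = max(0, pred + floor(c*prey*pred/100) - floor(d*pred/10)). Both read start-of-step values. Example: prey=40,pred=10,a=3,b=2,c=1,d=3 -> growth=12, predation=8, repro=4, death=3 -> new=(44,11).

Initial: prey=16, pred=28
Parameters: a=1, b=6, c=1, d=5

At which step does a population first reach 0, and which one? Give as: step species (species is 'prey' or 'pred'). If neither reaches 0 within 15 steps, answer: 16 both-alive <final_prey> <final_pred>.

Answer: 1 prey

Derivation:
Step 1: prey: 16+1-26=0; pred: 28+4-14=18
First extinction: prey at step 1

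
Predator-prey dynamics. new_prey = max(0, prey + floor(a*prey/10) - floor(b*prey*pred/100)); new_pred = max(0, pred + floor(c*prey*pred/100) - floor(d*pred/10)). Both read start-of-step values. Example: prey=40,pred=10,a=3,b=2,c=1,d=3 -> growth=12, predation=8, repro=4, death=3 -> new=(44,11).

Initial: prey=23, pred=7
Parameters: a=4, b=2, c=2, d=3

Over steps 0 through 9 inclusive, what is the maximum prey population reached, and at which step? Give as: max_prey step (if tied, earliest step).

Answer: 48 4

Derivation:
Step 1: prey: 23+9-3=29; pred: 7+3-2=8
Step 2: prey: 29+11-4=36; pred: 8+4-2=10
Step 3: prey: 36+14-7=43; pred: 10+7-3=14
Step 4: prey: 43+17-12=48; pred: 14+12-4=22
Step 5: prey: 48+19-21=46; pred: 22+21-6=37
Step 6: prey: 46+18-34=30; pred: 37+34-11=60
Step 7: prey: 30+12-36=6; pred: 60+36-18=78
Step 8: prey: 6+2-9=0; pred: 78+9-23=64
Step 9: prey: 0+0-0=0; pred: 64+0-19=45
Max prey = 48 at step 4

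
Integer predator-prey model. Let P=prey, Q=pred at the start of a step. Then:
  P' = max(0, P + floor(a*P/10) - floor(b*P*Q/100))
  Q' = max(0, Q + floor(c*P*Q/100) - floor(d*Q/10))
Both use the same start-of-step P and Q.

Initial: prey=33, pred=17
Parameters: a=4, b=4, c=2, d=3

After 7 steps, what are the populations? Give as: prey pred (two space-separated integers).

Step 1: prey: 33+13-22=24; pred: 17+11-5=23
Step 2: prey: 24+9-22=11; pred: 23+11-6=28
Step 3: prey: 11+4-12=3; pred: 28+6-8=26
Step 4: prey: 3+1-3=1; pred: 26+1-7=20
Step 5: prey: 1+0-0=1; pred: 20+0-6=14
Step 6: prey: 1+0-0=1; pred: 14+0-4=10
Step 7: prey: 1+0-0=1; pred: 10+0-3=7

Answer: 1 7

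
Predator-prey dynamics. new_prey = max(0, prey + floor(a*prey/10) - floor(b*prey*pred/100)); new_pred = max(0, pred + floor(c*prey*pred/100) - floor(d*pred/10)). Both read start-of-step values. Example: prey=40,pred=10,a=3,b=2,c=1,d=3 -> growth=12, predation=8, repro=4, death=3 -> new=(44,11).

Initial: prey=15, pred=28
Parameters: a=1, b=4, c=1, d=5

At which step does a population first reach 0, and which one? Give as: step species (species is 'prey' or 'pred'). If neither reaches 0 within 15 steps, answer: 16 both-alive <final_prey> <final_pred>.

Answer: 1 prey

Derivation:
Step 1: prey: 15+1-16=0; pred: 28+4-14=18
First extinction: prey at step 1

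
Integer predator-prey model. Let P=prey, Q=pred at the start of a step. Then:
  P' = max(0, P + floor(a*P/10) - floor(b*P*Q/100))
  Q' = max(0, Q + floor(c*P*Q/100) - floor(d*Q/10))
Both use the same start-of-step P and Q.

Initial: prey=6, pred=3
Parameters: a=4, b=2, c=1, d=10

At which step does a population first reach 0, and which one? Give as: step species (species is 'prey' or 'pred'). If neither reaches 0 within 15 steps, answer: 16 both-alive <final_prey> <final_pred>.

Answer: 1 pred

Derivation:
Step 1: prey: 6+2-0=8; pred: 3+0-3=0
First extinction: pred at step 1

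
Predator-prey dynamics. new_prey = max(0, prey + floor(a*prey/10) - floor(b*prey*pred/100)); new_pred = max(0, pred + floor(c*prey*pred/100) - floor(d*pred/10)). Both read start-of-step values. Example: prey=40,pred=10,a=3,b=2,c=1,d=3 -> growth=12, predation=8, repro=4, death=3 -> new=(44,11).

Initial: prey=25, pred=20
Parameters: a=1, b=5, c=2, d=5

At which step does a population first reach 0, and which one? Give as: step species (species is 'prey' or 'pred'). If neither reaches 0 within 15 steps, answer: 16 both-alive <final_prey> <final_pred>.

Answer: 2 prey

Derivation:
Step 1: prey: 25+2-25=2; pred: 20+10-10=20
Step 2: prey: 2+0-2=0; pred: 20+0-10=10
First extinction: prey at step 2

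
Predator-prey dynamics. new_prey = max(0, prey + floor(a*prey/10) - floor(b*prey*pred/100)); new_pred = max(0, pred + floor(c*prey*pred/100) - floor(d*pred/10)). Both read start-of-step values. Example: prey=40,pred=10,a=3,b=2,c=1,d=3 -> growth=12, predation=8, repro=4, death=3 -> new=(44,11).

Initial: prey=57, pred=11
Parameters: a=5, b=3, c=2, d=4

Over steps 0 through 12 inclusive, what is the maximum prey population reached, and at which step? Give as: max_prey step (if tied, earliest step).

Answer: 67 1

Derivation:
Step 1: prey: 57+28-18=67; pred: 11+12-4=19
Step 2: prey: 67+33-38=62; pred: 19+25-7=37
Step 3: prey: 62+31-68=25; pred: 37+45-14=68
Step 4: prey: 25+12-51=0; pred: 68+34-27=75
Step 5: prey: 0+0-0=0; pred: 75+0-30=45
Step 6: prey: 0+0-0=0; pred: 45+0-18=27
Step 7: prey: 0+0-0=0; pred: 27+0-10=17
Step 8: prey: 0+0-0=0; pred: 17+0-6=11
Step 9: prey: 0+0-0=0; pred: 11+0-4=7
Step 10: prey: 0+0-0=0; pred: 7+0-2=5
Step 11: prey: 0+0-0=0; pred: 5+0-2=3
Step 12: prey: 0+0-0=0; pred: 3+0-1=2
Max prey = 67 at step 1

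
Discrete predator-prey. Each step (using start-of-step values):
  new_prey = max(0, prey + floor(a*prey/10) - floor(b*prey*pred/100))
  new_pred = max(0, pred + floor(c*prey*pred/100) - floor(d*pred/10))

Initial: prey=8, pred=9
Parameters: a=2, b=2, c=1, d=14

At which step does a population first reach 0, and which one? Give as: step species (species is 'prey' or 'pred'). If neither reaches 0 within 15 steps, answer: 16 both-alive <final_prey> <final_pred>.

Answer: 1 pred

Derivation:
Step 1: prey: 8+1-1=8; pred: 9+0-12=0
First extinction: pred at step 1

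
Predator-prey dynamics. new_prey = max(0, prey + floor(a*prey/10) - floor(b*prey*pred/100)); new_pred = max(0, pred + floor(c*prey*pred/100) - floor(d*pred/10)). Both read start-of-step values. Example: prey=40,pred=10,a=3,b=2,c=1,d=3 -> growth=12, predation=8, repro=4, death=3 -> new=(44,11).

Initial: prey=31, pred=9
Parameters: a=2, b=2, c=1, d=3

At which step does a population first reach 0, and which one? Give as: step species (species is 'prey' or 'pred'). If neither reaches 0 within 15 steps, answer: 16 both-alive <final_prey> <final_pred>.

Answer: 16 both-alive 34 10

Derivation:
Step 1: prey: 31+6-5=32; pred: 9+2-2=9
Step 2: prey: 32+6-5=33; pred: 9+2-2=9
Step 3: prey: 33+6-5=34; pred: 9+2-2=9
Step 4: prey: 34+6-6=34; pred: 9+3-2=10
Step 5: prey: 34+6-6=34; pred: 10+3-3=10
Steps 6-15: state stable at prey=34, pred=10 (no change)
No extinction within 15 steps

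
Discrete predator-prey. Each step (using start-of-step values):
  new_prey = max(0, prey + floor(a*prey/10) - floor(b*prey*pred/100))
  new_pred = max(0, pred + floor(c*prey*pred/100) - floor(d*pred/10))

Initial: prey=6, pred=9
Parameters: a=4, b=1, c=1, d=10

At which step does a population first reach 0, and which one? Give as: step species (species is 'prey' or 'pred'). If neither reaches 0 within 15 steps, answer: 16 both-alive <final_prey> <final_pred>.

Answer: 1 pred

Derivation:
Step 1: prey: 6+2-0=8; pred: 9+0-9=0
First extinction: pred at step 1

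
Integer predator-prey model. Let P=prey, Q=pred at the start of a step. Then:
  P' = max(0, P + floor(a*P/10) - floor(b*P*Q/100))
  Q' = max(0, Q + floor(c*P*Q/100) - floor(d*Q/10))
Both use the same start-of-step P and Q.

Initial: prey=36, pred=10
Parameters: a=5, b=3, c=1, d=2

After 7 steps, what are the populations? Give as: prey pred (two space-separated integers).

Step 1: prey: 36+18-10=44; pred: 10+3-2=11
Step 2: prey: 44+22-14=52; pred: 11+4-2=13
Step 3: prey: 52+26-20=58; pred: 13+6-2=17
Step 4: prey: 58+29-29=58; pred: 17+9-3=23
Step 5: prey: 58+29-40=47; pred: 23+13-4=32
Step 6: prey: 47+23-45=25; pred: 32+15-6=41
Step 7: prey: 25+12-30=7; pred: 41+10-8=43

Answer: 7 43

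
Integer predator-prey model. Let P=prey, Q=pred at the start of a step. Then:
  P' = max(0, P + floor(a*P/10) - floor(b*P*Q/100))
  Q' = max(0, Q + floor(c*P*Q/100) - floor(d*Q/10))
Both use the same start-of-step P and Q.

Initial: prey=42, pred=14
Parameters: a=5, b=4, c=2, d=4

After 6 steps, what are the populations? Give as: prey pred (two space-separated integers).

Step 1: prey: 42+21-23=40; pred: 14+11-5=20
Step 2: prey: 40+20-32=28; pred: 20+16-8=28
Step 3: prey: 28+14-31=11; pred: 28+15-11=32
Step 4: prey: 11+5-14=2; pred: 32+7-12=27
Step 5: prey: 2+1-2=1; pred: 27+1-10=18
Step 6: prey: 1+0-0=1; pred: 18+0-7=11

Answer: 1 11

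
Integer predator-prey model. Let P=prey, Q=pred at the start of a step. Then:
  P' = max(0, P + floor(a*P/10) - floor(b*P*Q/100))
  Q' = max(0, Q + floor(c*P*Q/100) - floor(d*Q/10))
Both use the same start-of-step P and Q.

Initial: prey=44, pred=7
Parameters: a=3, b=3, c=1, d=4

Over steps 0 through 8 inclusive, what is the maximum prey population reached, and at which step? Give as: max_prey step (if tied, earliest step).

Answer: 56 4

Derivation:
Step 1: prey: 44+13-9=48; pred: 7+3-2=8
Step 2: prey: 48+14-11=51; pred: 8+3-3=8
Step 3: prey: 51+15-12=54; pred: 8+4-3=9
Step 4: prey: 54+16-14=56; pred: 9+4-3=10
Step 5: prey: 56+16-16=56; pred: 10+5-4=11
Step 6: prey: 56+16-18=54; pred: 11+6-4=13
Step 7: prey: 54+16-21=49; pred: 13+7-5=15
Step 8: prey: 49+14-22=41; pred: 15+7-6=16
Max prey = 56 at step 4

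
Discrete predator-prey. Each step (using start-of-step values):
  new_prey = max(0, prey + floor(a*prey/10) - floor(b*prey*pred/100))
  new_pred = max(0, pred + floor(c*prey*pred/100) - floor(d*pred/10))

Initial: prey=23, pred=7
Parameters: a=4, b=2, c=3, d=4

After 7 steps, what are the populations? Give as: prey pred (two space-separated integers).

Step 1: prey: 23+9-3=29; pred: 7+4-2=9
Step 2: prey: 29+11-5=35; pred: 9+7-3=13
Step 3: prey: 35+14-9=40; pred: 13+13-5=21
Step 4: prey: 40+16-16=40; pred: 21+25-8=38
Step 5: prey: 40+16-30=26; pred: 38+45-15=68
Step 6: prey: 26+10-35=1; pred: 68+53-27=94
Step 7: prey: 1+0-1=0; pred: 94+2-37=59

Answer: 0 59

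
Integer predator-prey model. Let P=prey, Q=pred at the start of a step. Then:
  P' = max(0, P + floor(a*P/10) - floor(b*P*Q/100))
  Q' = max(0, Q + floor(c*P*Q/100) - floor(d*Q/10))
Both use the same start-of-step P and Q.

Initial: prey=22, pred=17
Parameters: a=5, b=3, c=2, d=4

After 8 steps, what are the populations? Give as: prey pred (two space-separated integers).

Step 1: prey: 22+11-11=22; pred: 17+7-6=18
Step 2: prey: 22+11-11=22; pred: 18+7-7=18
Step 3: prey: 22+11-11=22; pred: 18+7-7=18
Step 4: prey: 22+11-11=22; pred: 18+7-7=18
Step 5: prey: 22+11-11=22; pred: 18+7-7=18
Step 6: prey: 22+11-11=22; pred: 18+7-7=18
Step 7: prey: 22+11-11=22; pred: 18+7-7=18
Step 8: prey: 22+11-11=22; pred: 18+7-7=18

Answer: 22 18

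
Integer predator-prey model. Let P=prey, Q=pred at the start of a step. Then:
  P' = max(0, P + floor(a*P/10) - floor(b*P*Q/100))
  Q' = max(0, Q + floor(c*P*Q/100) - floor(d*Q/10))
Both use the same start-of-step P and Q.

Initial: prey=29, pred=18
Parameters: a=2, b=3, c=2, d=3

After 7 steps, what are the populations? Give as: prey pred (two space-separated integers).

Step 1: prey: 29+5-15=19; pred: 18+10-5=23
Step 2: prey: 19+3-13=9; pred: 23+8-6=25
Step 3: prey: 9+1-6=4; pred: 25+4-7=22
Step 4: prey: 4+0-2=2; pred: 22+1-6=17
Step 5: prey: 2+0-1=1; pred: 17+0-5=12
Step 6: prey: 1+0-0=1; pred: 12+0-3=9
Step 7: prey: 1+0-0=1; pred: 9+0-2=7

Answer: 1 7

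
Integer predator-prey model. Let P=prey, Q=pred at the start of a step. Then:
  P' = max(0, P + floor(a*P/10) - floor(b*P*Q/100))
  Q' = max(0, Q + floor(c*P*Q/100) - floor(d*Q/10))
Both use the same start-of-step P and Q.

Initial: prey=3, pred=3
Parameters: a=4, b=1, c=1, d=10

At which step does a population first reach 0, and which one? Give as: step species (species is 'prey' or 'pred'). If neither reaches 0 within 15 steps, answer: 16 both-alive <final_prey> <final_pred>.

Answer: 1 pred

Derivation:
Step 1: prey: 3+1-0=4; pred: 3+0-3=0
First extinction: pred at step 1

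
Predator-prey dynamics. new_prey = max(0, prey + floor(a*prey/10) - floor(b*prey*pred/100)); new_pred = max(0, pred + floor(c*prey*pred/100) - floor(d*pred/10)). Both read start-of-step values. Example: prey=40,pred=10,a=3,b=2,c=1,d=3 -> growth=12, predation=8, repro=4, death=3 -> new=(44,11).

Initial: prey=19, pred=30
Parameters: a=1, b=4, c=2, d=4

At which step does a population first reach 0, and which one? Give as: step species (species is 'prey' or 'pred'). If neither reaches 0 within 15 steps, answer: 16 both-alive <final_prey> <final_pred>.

Answer: 1 prey

Derivation:
Step 1: prey: 19+1-22=0; pred: 30+11-12=29
First extinction: prey at step 1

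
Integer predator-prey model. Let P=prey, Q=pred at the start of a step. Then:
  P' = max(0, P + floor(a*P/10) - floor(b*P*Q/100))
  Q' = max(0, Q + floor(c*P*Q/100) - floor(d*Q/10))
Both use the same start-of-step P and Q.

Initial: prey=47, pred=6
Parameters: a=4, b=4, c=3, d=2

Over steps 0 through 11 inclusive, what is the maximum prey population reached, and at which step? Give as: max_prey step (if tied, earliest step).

Step 1: prey: 47+18-11=54; pred: 6+8-1=13
Step 2: prey: 54+21-28=47; pred: 13+21-2=32
Step 3: prey: 47+18-60=5; pred: 32+45-6=71
Step 4: prey: 5+2-14=0; pred: 71+10-14=67
Step 5: prey: 0+0-0=0; pred: 67+0-13=54
Step 6: prey: 0+0-0=0; pred: 54+0-10=44
Step 7: prey: 0+0-0=0; pred: 44+0-8=36
Step 8: prey: 0+0-0=0; pred: 36+0-7=29
Step 9: prey: 0+0-0=0; pred: 29+0-5=24
Step 10: prey: 0+0-0=0; pred: 24+0-4=20
Step 11: prey: 0+0-0=0; pred: 20+0-4=16
Max prey = 54 at step 1

Answer: 54 1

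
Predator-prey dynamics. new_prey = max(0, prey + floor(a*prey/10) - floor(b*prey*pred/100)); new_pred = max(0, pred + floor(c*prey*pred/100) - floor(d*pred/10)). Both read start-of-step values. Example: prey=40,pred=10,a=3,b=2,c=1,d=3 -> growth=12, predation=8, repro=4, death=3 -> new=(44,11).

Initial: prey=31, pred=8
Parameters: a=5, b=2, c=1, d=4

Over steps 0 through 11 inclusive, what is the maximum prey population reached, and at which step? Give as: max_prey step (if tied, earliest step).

Step 1: prey: 31+15-4=42; pred: 8+2-3=7
Step 2: prey: 42+21-5=58; pred: 7+2-2=7
Step 3: prey: 58+29-8=79; pred: 7+4-2=9
Step 4: prey: 79+39-14=104; pred: 9+7-3=13
Step 5: prey: 104+52-27=129; pred: 13+13-5=21
Step 6: prey: 129+64-54=139; pred: 21+27-8=40
Step 7: prey: 139+69-111=97; pred: 40+55-16=79
Step 8: prey: 97+48-153=0; pred: 79+76-31=124
Step 9: prey: 0+0-0=0; pred: 124+0-49=75
Step 10: prey: 0+0-0=0; pred: 75+0-30=45
Step 11: prey: 0+0-0=0; pred: 45+0-18=27
Max prey = 139 at step 6

Answer: 139 6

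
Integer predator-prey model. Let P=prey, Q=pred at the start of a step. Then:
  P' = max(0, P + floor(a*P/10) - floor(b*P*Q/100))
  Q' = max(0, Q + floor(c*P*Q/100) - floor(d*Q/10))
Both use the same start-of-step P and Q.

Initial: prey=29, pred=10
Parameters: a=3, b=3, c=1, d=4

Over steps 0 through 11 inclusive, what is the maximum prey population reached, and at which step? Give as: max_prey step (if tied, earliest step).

Answer: 57 10

Derivation:
Step 1: prey: 29+8-8=29; pred: 10+2-4=8
Step 2: prey: 29+8-6=31; pred: 8+2-3=7
Step 3: prey: 31+9-6=34; pred: 7+2-2=7
Step 4: prey: 34+10-7=37; pred: 7+2-2=7
Step 5: prey: 37+11-7=41; pred: 7+2-2=7
Step 6: prey: 41+12-8=45; pred: 7+2-2=7
Step 7: prey: 45+13-9=49; pred: 7+3-2=8
Step 8: prey: 49+14-11=52; pred: 8+3-3=8
Step 9: prey: 52+15-12=55; pred: 8+4-3=9
Step 10: prey: 55+16-14=57; pred: 9+4-3=10
Step 11: prey: 57+17-17=57; pred: 10+5-4=11
Max prey = 57 at step 10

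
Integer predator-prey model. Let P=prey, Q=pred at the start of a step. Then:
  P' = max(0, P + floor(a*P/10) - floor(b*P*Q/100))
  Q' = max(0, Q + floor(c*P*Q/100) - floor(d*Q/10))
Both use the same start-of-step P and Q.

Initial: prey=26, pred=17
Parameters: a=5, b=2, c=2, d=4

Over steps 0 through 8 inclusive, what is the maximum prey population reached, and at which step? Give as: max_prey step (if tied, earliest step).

Answer: 36 3

Derivation:
Step 1: prey: 26+13-8=31; pred: 17+8-6=19
Step 2: prey: 31+15-11=35; pred: 19+11-7=23
Step 3: prey: 35+17-16=36; pred: 23+16-9=30
Step 4: prey: 36+18-21=33; pred: 30+21-12=39
Step 5: prey: 33+16-25=24; pred: 39+25-15=49
Step 6: prey: 24+12-23=13; pred: 49+23-19=53
Step 7: prey: 13+6-13=6; pred: 53+13-21=45
Step 8: prey: 6+3-5=4; pred: 45+5-18=32
Max prey = 36 at step 3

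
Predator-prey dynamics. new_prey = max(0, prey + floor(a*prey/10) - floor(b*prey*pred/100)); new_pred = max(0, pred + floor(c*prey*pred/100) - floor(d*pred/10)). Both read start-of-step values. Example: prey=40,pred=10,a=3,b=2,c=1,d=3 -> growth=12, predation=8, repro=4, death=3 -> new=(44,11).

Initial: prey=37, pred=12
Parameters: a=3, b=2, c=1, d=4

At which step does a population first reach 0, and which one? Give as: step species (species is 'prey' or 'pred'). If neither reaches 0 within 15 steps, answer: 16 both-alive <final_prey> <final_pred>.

Step 1: prey: 37+11-8=40; pred: 12+4-4=12
Step 2: prey: 40+12-9=43; pred: 12+4-4=12
Step 3: prey: 43+12-10=45; pred: 12+5-4=13
Step 4: prey: 45+13-11=47; pred: 13+5-5=13
Step 5: prey: 47+14-12=49; pred: 13+6-5=14
Step 6: prey: 49+14-13=50; pred: 14+6-5=15
Step 7: prey: 50+15-15=50; pred: 15+7-6=16
Step 8: prey: 50+15-16=49; pred: 16+8-6=18
Step 9: prey: 49+14-17=46; pred: 18+8-7=19
Step 10: prey: 46+13-17=42; pred: 19+8-7=20
Step 11: prey: 42+12-16=38; pred: 20+8-8=20
Step 12: prey: 38+11-15=34; pred: 20+7-8=19
Step 13: prey: 34+10-12=32; pred: 19+6-7=18
Step 14: prey: 32+9-11=30; pred: 18+5-7=16
Step 15: prey: 30+9-9=30; pred: 16+4-6=14
No extinction within 15 steps

Answer: 16 both-alive 30 14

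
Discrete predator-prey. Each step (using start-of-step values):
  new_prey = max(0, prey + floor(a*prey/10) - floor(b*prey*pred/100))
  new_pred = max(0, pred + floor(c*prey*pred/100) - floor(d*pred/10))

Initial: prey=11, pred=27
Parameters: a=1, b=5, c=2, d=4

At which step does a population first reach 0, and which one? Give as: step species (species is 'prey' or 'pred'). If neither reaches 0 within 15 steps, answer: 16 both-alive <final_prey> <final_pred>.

Step 1: prey: 11+1-14=0; pred: 27+5-10=22
First extinction: prey at step 1

Answer: 1 prey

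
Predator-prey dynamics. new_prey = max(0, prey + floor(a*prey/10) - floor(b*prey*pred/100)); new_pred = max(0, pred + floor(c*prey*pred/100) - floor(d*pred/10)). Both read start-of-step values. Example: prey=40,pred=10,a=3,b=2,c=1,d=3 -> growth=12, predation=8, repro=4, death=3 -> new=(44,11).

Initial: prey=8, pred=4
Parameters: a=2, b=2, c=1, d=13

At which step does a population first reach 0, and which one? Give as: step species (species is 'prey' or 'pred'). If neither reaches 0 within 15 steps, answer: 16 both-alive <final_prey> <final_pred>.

Answer: 1 pred

Derivation:
Step 1: prey: 8+1-0=9; pred: 4+0-5=0
First extinction: pred at step 1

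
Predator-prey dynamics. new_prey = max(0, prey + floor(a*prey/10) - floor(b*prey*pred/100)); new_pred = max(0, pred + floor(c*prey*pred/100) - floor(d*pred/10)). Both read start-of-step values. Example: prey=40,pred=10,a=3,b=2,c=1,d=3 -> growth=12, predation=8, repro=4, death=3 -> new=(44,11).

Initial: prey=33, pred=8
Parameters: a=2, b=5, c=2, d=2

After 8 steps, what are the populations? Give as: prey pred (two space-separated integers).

Step 1: prey: 33+6-13=26; pred: 8+5-1=12
Step 2: prey: 26+5-15=16; pred: 12+6-2=16
Step 3: prey: 16+3-12=7; pred: 16+5-3=18
Step 4: prey: 7+1-6=2; pred: 18+2-3=17
Step 5: prey: 2+0-1=1; pred: 17+0-3=14
Step 6: prey: 1+0-0=1; pred: 14+0-2=12
Step 7: prey: 1+0-0=1; pred: 12+0-2=10
Step 8: prey: 1+0-0=1; pred: 10+0-2=8

Answer: 1 8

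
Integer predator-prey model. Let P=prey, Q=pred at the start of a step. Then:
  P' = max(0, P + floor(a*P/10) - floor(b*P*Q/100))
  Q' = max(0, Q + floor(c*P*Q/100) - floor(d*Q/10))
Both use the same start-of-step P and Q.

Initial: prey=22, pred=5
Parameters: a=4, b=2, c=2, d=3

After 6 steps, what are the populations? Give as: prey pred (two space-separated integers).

Step 1: prey: 22+8-2=28; pred: 5+2-1=6
Step 2: prey: 28+11-3=36; pred: 6+3-1=8
Step 3: prey: 36+14-5=45; pred: 8+5-2=11
Step 4: prey: 45+18-9=54; pred: 11+9-3=17
Step 5: prey: 54+21-18=57; pred: 17+18-5=30
Step 6: prey: 57+22-34=45; pred: 30+34-9=55

Answer: 45 55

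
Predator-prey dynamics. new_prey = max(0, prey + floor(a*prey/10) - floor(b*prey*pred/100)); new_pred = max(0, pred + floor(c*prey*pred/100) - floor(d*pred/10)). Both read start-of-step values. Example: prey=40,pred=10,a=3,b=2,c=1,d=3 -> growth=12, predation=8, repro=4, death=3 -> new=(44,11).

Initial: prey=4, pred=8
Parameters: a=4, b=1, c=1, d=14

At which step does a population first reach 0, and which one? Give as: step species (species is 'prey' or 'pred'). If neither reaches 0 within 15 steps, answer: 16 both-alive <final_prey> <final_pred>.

Step 1: prey: 4+1-0=5; pred: 8+0-11=0
First extinction: pred at step 1

Answer: 1 pred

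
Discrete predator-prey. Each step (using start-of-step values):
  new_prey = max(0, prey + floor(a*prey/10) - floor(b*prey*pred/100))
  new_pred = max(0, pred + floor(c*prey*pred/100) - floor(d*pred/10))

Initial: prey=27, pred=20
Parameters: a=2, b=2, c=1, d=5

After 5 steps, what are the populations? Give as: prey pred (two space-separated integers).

Answer: 23 4

Derivation:
Step 1: prey: 27+5-10=22; pred: 20+5-10=15
Step 2: prey: 22+4-6=20; pred: 15+3-7=11
Step 3: prey: 20+4-4=20; pred: 11+2-5=8
Step 4: prey: 20+4-3=21; pred: 8+1-4=5
Step 5: prey: 21+4-2=23; pred: 5+1-2=4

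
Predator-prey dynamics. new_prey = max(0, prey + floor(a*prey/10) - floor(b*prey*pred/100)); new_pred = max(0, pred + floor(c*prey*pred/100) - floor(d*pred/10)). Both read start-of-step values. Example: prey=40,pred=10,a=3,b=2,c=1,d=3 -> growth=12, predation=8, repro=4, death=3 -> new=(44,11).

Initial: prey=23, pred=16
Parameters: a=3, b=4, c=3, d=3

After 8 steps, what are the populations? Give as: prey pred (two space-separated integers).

Step 1: prey: 23+6-14=15; pred: 16+11-4=23
Step 2: prey: 15+4-13=6; pred: 23+10-6=27
Step 3: prey: 6+1-6=1; pred: 27+4-8=23
Step 4: prey: 1+0-0=1; pred: 23+0-6=17
Step 5: prey: 1+0-0=1; pred: 17+0-5=12
Step 6: prey: 1+0-0=1; pred: 12+0-3=9
Step 7: prey: 1+0-0=1; pred: 9+0-2=7
Step 8: prey: 1+0-0=1; pred: 7+0-2=5

Answer: 1 5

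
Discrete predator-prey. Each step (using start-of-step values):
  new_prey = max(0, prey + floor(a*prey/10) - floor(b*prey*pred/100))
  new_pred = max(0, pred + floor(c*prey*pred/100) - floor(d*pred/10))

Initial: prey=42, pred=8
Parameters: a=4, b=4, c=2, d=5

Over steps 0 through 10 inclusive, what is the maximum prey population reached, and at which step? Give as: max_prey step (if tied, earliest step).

Answer: 45 1

Derivation:
Step 1: prey: 42+16-13=45; pred: 8+6-4=10
Step 2: prey: 45+18-18=45; pred: 10+9-5=14
Step 3: prey: 45+18-25=38; pred: 14+12-7=19
Step 4: prey: 38+15-28=25; pred: 19+14-9=24
Step 5: prey: 25+10-24=11; pred: 24+12-12=24
Step 6: prey: 11+4-10=5; pred: 24+5-12=17
Step 7: prey: 5+2-3=4; pred: 17+1-8=10
Step 8: prey: 4+1-1=4; pred: 10+0-5=5
Step 9: prey: 4+1-0=5; pred: 5+0-2=3
Step 10: prey: 5+2-0=7; pred: 3+0-1=2
Max prey = 45 at step 1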